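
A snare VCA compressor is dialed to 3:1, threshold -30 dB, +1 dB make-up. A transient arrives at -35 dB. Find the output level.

-35 dB is 5 dB below the -30 dB threshold, so no gain reduction is applied.
Make-up gain adds 1 dB: -35 + 1 = -34 dB.

-34 dB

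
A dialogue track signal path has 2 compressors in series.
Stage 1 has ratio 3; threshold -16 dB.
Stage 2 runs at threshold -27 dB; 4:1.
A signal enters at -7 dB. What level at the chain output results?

-23.5 dB

Stage 1: -7 dB is 9 dB over -16 dB; at 3:1 that becomes 3 dB over, giving -13 dB.
Stage 2: 14 dB above -27 dB, reduced 4:1 to 3.5 dB above → -23.5 dB.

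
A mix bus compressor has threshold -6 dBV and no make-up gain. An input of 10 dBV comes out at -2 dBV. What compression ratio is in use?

Input overshoot = 10 − (-6) = 16 dB; output overshoot = -2 − (-6) = 4 dB.
Ratio = 16 / 4 = 4.

4:1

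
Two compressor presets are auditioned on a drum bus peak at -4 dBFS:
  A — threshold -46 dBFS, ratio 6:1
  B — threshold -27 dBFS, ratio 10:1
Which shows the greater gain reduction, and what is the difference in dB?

A, by 14.3 dB

A: 42 dB over, compressed to 7 dB over, so 35 dB of GR.
B: 23 dB over, compressed to 2.3 dB over, so 20.7 dB of GR.
A applies 14.3 dB more gain reduction.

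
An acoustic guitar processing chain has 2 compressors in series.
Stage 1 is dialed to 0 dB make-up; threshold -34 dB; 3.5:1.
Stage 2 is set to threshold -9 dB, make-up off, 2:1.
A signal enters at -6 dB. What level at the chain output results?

Stage 1: overshoot 28 dB → 28/3.5 = 8 dB → -26 dB.
Stage 2: -26 dB is at or below the -9 dB threshold — no compression; output -26 dB.

-26 dB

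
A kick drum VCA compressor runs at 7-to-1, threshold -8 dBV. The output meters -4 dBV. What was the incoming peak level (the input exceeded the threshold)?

20 dBV

That's 4 dB above the -8 dBV threshold.
Undo the ratio: input overshoot = 4 × 7 = 28 dB, giving input = 20 dBV.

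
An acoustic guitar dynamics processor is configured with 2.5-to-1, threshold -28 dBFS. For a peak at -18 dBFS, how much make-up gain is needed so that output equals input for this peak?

The peak compresses to -28 + 10/2.5 = -24 dBFS.
To reach -18 dBFS requires -18 − (-24) = 6 dB of make-up.

6 dB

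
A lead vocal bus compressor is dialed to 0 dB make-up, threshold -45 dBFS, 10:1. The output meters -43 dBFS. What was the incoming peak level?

-25 dBFS

That's 2 dB above the -45 dBFS threshold.
Undo the ratio: input overshoot = 2 × 10 = 20 dB, giving input = -25 dBFS.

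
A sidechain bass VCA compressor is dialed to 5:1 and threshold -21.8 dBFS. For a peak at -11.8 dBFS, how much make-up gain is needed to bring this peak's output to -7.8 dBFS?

The peak compresses to -21.8 + 10/5 = -19.8 dBFS.
To reach -7.8 dBFS requires -7.8 − (-19.8) = 12 dB of make-up.

12 dB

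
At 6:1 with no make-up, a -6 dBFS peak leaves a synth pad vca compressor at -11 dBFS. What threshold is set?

Gain reduction = -6 − (-11) = 5 dB; output overshoot = GR / (R − 1) = 5 / 5 = 1 dB.
Threshold = output − output overshoot = -11 − 1 = -12 dBFS.

-12 dBFS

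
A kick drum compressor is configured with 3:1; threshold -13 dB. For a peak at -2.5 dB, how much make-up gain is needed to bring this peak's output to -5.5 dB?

Without make-up, output = threshold + overshoot/3 = -13 + 3.5 = -9.5 dB.
Gap to target: 4 dB.

4 dB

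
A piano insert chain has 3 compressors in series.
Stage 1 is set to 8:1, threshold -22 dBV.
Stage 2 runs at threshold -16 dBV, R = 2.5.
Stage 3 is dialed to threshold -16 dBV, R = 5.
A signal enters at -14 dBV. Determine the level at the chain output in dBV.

-21 dBV

Stage 1: -14 dBV is 8 dB over -22 dBV; at 8:1 that becomes 1 dB over, giving -21 dBV.
Stage 2: below threshold (-21 ≤ -16); passes unchanged; output -21 dBV.
Stage 3: below threshold (-21 ≤ -16); passes unchanged; output -21 dBV.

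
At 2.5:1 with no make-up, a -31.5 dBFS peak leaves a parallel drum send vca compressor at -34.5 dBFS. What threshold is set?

-36.5 dBFS

Let T be the threshold. Output overshoot = (input overshoot)/R, so -34.5 − T = (-31.5 − T)/2.5.
2.5·(-34.5 − T) = -31.5 − T → 1.5·T = -86.25 − (-31.5) = -54.75.
T = -54.75/1.5 = -36.5 dBFS.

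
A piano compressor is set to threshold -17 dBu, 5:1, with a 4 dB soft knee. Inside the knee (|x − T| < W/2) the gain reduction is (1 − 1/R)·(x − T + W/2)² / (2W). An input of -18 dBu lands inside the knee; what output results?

x − T + W/2 = -18 − (-17) + 2 = 1.
GR = (1 − 1/5) × 1² / 8 = 0.8 × 1 / 8 = 0.1 dB.
Output = -18 − 0.1 = -18.1 dBu.

-18.1 dBu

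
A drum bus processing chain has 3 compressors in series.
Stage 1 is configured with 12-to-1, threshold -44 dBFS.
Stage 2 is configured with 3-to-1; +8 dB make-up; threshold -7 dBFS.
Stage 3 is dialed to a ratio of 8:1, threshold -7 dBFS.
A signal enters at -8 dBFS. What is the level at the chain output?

Stage 1: overshoot 36 dB → 36/12 = 3 dB → -41 dBFS.
Stage 2: -41 dBFS ≤ -7 dBFS, so stage 2 doesn't engage; make-up brings it to -33 dBFS.
Stage 3: -33 dBFS is at or below the -7 dBFS threshold — no compression; output -33 dBFS.

-33 dBFS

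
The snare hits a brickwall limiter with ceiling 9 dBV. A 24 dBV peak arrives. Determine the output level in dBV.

At ∞:1, everything above 9 dBV is held at the ceiling.

9 dBV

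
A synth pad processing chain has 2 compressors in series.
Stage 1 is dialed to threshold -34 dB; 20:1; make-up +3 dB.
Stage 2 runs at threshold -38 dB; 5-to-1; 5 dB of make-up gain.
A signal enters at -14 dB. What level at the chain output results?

Stage 1: 20 dB above -34 dB, reduced 20:1 to 1 dB above → -33 dB; +3 dB make-up → -30 dB.
Stage 2: overshoot 8 dB → 8/5 = 1.6 dB → -36.4 dB; +5 dB make-up → -31.4 dB.

-31.4 dB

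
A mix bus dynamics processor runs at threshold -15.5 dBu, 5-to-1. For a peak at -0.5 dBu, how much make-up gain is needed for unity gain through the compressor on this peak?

12 dB

Without make-up, output = threshold + overshoot/5 = -15.5 + 3 = -12.5 dBu.
Gap to target: 12 dB.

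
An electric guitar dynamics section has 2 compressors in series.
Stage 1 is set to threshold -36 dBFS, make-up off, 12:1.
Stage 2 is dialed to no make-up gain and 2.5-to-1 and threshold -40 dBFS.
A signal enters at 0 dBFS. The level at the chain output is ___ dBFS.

-37.2 dBFS

Stage 1: overshoot 36 dB → 36/12 = 3 dB → -33 dBFS.
Stage 2: overshoot 7 dB → 7/2.5 = 2.8 dB → -37.2 dBFS.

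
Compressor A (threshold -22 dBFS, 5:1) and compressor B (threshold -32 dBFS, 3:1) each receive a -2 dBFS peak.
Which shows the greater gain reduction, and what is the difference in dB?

A: GR = 20 − 20/5 = 16 dB.
B: GR = 30 − 30/3 = 20 dB.
B reduces 4 dB more.

B, by 4 dB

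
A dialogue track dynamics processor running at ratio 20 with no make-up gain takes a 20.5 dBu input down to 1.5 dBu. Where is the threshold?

Input is 20 dB above T (since output overshoot × R = input overshoot: (1.5 − T)·20 = 20.5 − T gives T = 0.5 dBu).
Check: 0.5 + (20.5 − 0.5)/20 = 0.5 + 1 = 1.5 dBu. ✓

0.5 dBu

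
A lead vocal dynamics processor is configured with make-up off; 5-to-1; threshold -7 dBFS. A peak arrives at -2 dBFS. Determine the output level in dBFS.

-6 dBFS

Overshoot: -2 − (-7) = 5 dB.
The 5 dB excess becomes 1 dB after 5:1 reduction.
That puts the output at -6 dBFS.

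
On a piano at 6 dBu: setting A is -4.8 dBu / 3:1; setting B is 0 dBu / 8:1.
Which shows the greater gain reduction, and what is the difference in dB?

A, by 1.95 dB

A: 10.8 dB over, compressed to 3.6 dB over, so 7.2 dB of GR.
B: 6 dB over, compressed to 0.75 dB over, so 5.25 dB of GR.
A reduces 1.95 dB more.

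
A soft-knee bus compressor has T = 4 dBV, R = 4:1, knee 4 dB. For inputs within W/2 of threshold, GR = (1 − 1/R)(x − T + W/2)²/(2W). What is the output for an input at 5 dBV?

x − T + W/2 = 5 − 4 + 2 = 3.
GR = (1 − 1/4) × 3² / 8 = 0.75 × 9 / 8 = 0.84375 dB.
Output = 5 − 0.84375 = 4.15625 dBV.

4.15625 dBV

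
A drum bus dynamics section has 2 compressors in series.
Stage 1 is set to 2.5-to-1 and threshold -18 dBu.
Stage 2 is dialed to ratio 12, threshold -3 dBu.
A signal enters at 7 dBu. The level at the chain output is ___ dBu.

Stage 1: 7 dBu is 25 dB over -18 dBu; at 2.5:1 that becomes 10 dB over, giving -8 dBu.
Stage 2: -8 dBu ≤ -3 dBu, so stage 2 doesn't engage; output -8 dBu.

-8 dBu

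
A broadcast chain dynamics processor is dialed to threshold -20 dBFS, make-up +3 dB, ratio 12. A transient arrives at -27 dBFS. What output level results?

-24 dBFS

-27 dBFS is 7 dB below the -20 dBFS threshold, so no gain reduction is applied.
Make-up gain adds 3 dB: -27 + 3 = -24 dBFS.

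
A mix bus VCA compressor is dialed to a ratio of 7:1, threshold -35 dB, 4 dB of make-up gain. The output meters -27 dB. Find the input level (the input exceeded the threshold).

-7 dB

Before make-up, the level was -27 − 4 = -31 dB.
Post-compression overshoot = -31 − (-35) = 4 dB.
Before 7:1 compression the overshoot was 4 × 7 = 28 dB, so input = -35 + 28 = -7 dB.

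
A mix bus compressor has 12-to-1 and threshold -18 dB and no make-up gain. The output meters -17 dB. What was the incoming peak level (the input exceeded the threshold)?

The compressed level sits -17 − (-18) = 1 dB over threshold.
Before 12:1 compression the overshoot was 1 × 12 = 12 dB, so input = -18 + 12 = -6 dB.

-6 dB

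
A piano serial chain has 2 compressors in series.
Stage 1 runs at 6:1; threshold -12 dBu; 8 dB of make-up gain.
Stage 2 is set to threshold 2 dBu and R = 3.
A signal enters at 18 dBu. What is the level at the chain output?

Stage 1: 18 dBu is 30 dB over -12 dBu; at 6:1 that becomes 5 dB over, giving -7 dBu; +8 dB make-up → 1 dBu.
Stage 2: below threshold (1 ≤ 2); passes unchanged; output 1 dBu.

1 dBu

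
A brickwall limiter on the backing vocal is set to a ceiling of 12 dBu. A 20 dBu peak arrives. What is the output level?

12 dBu

At ∞:1, everything above 12 dBu is held at the ceiling.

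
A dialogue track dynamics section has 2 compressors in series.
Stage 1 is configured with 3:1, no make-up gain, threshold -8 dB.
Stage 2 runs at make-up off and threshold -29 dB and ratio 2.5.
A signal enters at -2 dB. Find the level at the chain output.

-19.8 dB

Stage 1: -2 dB is 6 dB over -8 dB; at 3:1 that becomes 2 dB over, giving -6 dB.
Stage 2: -6 dB is 23 dB over -29 dB; at 2.5:1 that becomes 9.2 dB over, giving -19.8 dB.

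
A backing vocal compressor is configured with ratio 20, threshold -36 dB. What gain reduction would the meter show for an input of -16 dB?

The signal is 20 dB above threshold.
After 20:1 compression the overshoot becomes 20/20 = 1 dB.
GR = overshoot in − overshoot out = 20 − 1 = 19 dB.

19 dB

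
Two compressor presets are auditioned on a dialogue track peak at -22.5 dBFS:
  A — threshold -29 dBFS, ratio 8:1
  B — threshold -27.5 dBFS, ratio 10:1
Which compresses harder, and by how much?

A, by 1.1875 dB

A: GR = 6.5 − 6.5/8 = 5.6875 dB.
B: GR = 5 − 5/10 = 4.5 dB.
A applies 1.1875 dB more gain reduction.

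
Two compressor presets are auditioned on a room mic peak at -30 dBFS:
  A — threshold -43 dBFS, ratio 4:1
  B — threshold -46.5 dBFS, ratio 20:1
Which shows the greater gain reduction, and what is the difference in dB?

A: GR = 13 − 13/4 = 9.75 dB.
B: GR = 16.5 − 16.5/20 = 15.675 dB.
Difference: 5.925 dB in favour of B.

B, by 5.925 dB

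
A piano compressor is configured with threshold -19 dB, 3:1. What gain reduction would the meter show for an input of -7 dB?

Overshoot = -7 − (-19) = 12 dB.
A 3:1 ratio leaves 4 dB of that excess.
Gain reduction = 12 − 4 = 8 dB.

8 dB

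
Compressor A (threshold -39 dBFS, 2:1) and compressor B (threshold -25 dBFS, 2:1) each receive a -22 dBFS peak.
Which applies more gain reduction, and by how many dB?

A: GR = 17 − 17/2 = 8.5 dB.
B: GR = 3 − 3/2 = 1.5 dB.
A reduces 7 dB more.

A, by 7 dB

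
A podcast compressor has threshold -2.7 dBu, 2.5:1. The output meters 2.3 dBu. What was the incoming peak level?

That's 5 dB above the -2.7 dBu threshold.
Before 2.5:1 compression the overshoot was 5 × 2.5 = 12.5 dB, so input = -2.7 + 12.5 = 9.8 dBu.

9.8 dBu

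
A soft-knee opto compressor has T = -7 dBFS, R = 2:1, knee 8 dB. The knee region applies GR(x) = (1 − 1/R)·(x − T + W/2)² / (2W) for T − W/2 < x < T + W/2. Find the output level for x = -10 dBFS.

-10.03125 dBFS

x − T + W/2 = -10 − (-7) + 4 = 1.
GR = (1 − 1/2) × 1² / 16 = 0.5 × 1 / 16 = 0.03125 dB.
Output = -10 − 0.03125 = -10.03125 dBFS.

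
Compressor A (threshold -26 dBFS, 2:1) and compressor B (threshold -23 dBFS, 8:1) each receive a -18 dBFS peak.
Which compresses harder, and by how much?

B, by 0.375 dB

A: overshoot 8 dB → output overshoot 4 dB → GR 4 dB.
B: overshoot 5 dB → output overshoot 0.625 dB → GR 4.375 dB.
B reduces 0.375 dB more.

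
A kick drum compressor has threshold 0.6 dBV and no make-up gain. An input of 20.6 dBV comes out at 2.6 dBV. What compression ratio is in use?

10:1

Input overshoot = 20.6 − 0.6 = 20 dB; output overshoot = 2.6 − 0.6 = 2 dB.
Ratio = 20 / 2 = 10.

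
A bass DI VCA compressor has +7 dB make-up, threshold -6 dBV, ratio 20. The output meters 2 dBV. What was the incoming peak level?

14 dBV

Remove make-up: 2 − 7 = -5 dBV.
The compressed level sits -5 − (-6) = 1 dB over threshold.
Undo the ratio: input overshoot = 1 × 20 = 20 dB, giving input = 14 dBV.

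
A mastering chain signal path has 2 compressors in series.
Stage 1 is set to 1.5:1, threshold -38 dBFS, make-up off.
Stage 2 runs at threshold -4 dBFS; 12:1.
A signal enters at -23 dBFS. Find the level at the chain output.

Stage 1: -23 dBFS is 15 dB over -38 dBFS; at 1.5:1 that becomes 10 dB over, giving -28 dBFS.
Stage 2: -28 dBFS is at or below the -4 dBFS threshold — no compression; output -28 dBFS.

-28 dBFS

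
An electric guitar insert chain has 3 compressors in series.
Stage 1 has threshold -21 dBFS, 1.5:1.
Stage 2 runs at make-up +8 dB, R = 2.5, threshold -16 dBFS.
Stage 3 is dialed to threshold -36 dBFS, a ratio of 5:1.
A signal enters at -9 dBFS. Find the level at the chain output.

Stage 1: -9 dBFS is 12 dB over -21 dBFS; at 1.5:1 that becomes 8 dB over, giving -13 dBFS.
Stage 2: 3 dB above -16 dBFS, reduced 2.5:1 to 1.2 dB above → -14.8 dBFS; +8 dB make-up → -6.8 dBFS.
Stage 3: -6.8 dBFS is 29.2 dB over -36 dBFS; at 5:1 that becomes 5.84 dB over, giving -30.16 dBFS.

-30.16 dBFS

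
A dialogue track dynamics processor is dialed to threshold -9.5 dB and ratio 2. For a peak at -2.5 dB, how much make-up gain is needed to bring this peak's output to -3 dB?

Overshoot 7 dB → 7/2 = 3.5 dB after compression, so the compressed level is -9.5 + 3.5 = -6 dB.
Make-up = target − compressed = -3 − (-6) = 3 dB.

3 dB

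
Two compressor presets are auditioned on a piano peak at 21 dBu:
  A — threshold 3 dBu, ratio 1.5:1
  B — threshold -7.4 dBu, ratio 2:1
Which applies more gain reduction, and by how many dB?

A: 18 dB over, compressed to 12 dB over, so 6 dB of GR.
B: 28.4 dB over, compressed to 14.2 dB over, so 14.2 dB of GR.
B reduces 8.2 dB more.

B, by 8.2 dB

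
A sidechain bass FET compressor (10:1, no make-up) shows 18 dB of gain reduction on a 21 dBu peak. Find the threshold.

1 dBu

Input is 20 dB above T (since output overshoot × R = input overshoot: (3 − T)·10 = 21 − T gives T = 1 dBu).
Check: 1 + (21 − 1)/10 = 1 + 2 = 3 dBu. ✓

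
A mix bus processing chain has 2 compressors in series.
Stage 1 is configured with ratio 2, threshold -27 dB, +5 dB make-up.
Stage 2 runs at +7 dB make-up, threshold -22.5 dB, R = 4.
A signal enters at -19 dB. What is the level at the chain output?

-14.375 dB

Stage 1: -19 dB is 8 dB over -27 dB; at 2:1 that becomes 4 dB over, giving -23 dB; +5 dB make-up → -18 dB.
Stage 2: -18 dB is 4.5 dB over -22.5 dB; at 4:1 that becomes 1.125 dB over, giving -21.375 dB; +7 dB make-up → -14.375 dB.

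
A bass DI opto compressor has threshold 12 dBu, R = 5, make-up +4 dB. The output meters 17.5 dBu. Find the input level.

Before make-up, the level was 17.5 − 4 = 13.5 dBu.
Post-compression overshoot = 13.5 − 12 = 1.5 dB.
Before 5:1 compression the overshoot was 1.5 × 5 = 7.5 dB, so input = 12 + 7.5 = 19.5 dBu.

19.5 dBu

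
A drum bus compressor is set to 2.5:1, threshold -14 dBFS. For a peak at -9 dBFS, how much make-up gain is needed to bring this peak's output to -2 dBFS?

10 dB

The peak compresses to -14 + 5/2.5 = -12 dBFS.
To reach -2 dBFS requires -2 − (-12) = 10 dB of make-up.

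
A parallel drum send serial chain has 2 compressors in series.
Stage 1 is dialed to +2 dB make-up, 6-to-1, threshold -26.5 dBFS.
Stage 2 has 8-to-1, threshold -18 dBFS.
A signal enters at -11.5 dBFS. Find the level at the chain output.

-22 dBFS

Stage 1: 15 dB above -26.5 dBFS, reduced 6:1 to 2.5 dB above → -24 dBFS; +2 dB make-up → -22 dBFS.
Stage 2: -22 dBFS is at or below the -18 dBFS threshold — no compression; output -22 dBFS.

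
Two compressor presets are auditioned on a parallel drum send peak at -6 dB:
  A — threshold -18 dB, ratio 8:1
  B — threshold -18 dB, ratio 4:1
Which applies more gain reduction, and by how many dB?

A, by 1.5 dB

A: overshoot 12 dB → output overshoot 1.5 dB → GR 10.5 dB.
B: overshoot 12 dB → output overshoot 3 dB → GR 9 dB.
A applies 1.5 dB more gain reduction.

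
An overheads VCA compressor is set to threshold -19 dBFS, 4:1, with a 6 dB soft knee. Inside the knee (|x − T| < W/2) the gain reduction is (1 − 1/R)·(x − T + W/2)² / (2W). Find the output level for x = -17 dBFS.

x − T + W/2 = -17 − (-19) + 3 = 5.
GR = (1 − 1/4) × 5² / 12 = 0.75 × 25 / 12 = 1.5625 dB.
Output = -17 − 1.5625 = -18.5625 dBFS.

-18.5625 dBFS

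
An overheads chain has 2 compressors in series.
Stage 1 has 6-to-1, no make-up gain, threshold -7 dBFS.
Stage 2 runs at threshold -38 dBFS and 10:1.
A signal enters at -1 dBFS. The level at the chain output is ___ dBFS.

-34.8 dBFS

Stage 1: overshoot 6 dB → 6/6 = 1 dB → -6 dBFS.
Stage 2: -6 dBFS is 32 dB over -38 dBFS; at 10:1 that becomes 3.2 dB over, giving -34.8 dBFS.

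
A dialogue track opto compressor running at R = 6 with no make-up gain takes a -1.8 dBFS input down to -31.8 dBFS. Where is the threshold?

-37.8 dBFS

Input is 36 dB above T (since output overshoot × R = input overshoot: (-31.8 − T)·6 = -1.8 − T gives T = -37.8 dBFS).
Check: -37.8 + (-1.8 − (-37.8))/6 = -37.8 + 6 = -31.8 dBFS. ✓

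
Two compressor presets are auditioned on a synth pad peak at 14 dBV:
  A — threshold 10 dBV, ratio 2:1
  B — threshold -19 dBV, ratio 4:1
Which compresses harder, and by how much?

B, by 22.75 dB

A: GR = 4 − 4/2 = 2 dB.
B: GR = 33 − 33/4 = 24.75 dB.
B applies 22.75 dB more gain reduction.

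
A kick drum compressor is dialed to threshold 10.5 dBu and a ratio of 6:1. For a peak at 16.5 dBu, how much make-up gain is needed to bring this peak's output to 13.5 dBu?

Overshoot 6 dB → 6/6 = 1 dB after compression, so the compressed level is 10.5 + 1 = 11.5 dBu.
Make-up = target − compressed = 13.5 − 11.5 = 2 dB.

2 dB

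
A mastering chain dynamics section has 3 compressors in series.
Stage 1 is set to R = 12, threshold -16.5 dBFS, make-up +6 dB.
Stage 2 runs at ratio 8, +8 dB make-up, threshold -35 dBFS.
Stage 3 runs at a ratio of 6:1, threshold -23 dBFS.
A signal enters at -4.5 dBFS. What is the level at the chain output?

Stage 1: overshoot 12 dB → 12/12 = 1 dB → -15.5 dBFS; +6 dB make-up → -9.5 dBFS.
Stage 2: overshoot 25.5 dB → 25.5/8 = 3.1875 dB → -31.8125 dBFS; +8 dB make-up → -23.8125 dBFS.
Stage 3: -23.8125 dBFS is at or below the -23 dBFS threshold — no compression; output -23.8125 dBFS.

-23.8125 dBFS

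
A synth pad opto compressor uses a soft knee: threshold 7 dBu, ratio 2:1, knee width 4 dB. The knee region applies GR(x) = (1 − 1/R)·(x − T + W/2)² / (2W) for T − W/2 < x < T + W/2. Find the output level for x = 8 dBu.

x − T + W/2 = 8 − 7 + 2 = 3.
GR = (1 − 1/2) × 3² / 8 = 0.5 × 9 / 8 = 0.5625 dB.
Output = 8 − 0.5625 = 7.4375 dBu.

7.4375 dBu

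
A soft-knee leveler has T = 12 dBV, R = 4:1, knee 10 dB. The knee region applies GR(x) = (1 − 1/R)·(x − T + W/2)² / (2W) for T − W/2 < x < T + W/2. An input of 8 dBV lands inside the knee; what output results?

x − T + W/2 = 8 − 12 + 5 = 1.
GR = (1 − 1/4) × 1² / 20 = 0.75 × 1 / 20 = 0.0375 dB.
Output = 8 − 0.0375 = 7.9625 dBV.

7.9625 dBV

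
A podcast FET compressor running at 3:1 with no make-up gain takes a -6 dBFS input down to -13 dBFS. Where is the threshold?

-16.5 dBFS

Let T be the threshold. Output overshoot = (input overshoot)/R, so -13 − T = (-6 − T)/3.
3·(-13 − T) = -6 − T → 2·T = -39 − (-6) = -33.
T = -33/2 = -16.5 dBFS.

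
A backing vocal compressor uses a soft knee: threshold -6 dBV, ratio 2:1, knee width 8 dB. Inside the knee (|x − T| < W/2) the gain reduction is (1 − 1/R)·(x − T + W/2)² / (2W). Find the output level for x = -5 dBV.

-5.78125 dBV

x − T + W/2 = -5 − (-6) + 4 = 5.
GR = (1 − 1/2) × 5² / 16 = 0.5 × 25 / 16 = 0.78125 dB.
Output = -5 − 0.78125 = -5.78125 dBV.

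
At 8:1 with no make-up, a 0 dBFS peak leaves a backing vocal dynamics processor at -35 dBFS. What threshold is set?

Let T be the threshold. Output overshoot = (input overshoot)/R, so -35 − T = (0 − T)/8.
8·(-35 − T) = 0 − T → 7·T = -280 − 0 = -280.
T = -280/7 = -40 dBFS.

-40 dBFS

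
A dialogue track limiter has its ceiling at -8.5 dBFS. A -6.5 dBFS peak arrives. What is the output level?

-8.5 dBFS

At ∞:1, everything above -8.5 dBFS is held at the ceiling.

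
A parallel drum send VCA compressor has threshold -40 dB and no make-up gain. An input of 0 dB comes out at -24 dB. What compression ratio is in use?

Input overshoot = 0 − (-40) = 40 dB; output overshoot = -24 − (-40) = 16 dB.
Ratio = 40 / 16 = 2.5.

2.5:1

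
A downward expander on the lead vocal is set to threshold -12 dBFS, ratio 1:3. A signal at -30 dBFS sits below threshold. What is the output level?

-66 dBFS

Below threshold, a 1:3 expander applies gain = (3−1)×(T − x) of attenuation.
(3−1) × 18 = 36 dB, so output = -30 − 36 = -66 dBFS.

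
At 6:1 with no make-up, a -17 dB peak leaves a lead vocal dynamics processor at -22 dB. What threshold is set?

-23 dB

Let T be the threshold. Output overshoot = (input overshoot)/R, so -22 − T = (-17 − T)/6.
6·(-22 − T) = -17 − T → 5·T = -132 − (-17) = -115.
T = -115/5 = -23 dB.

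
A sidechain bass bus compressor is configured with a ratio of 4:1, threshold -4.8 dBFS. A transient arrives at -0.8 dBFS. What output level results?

Overshoot: -0.8 − (-4.8) = 4 dB.
At 4:1 the overshoot is divided by 4, leaving 1 dB above threshold.
Output = -4.8 + 1 = -3.8 dBFS.

-3.8 dBFS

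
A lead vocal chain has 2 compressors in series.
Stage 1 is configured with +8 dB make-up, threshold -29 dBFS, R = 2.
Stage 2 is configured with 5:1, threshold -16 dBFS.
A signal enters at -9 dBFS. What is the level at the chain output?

Stage 1: -9 dBFS is 20 dB over -29 dBFS; at 2:1 that becomes 10 dB over, giving -19 dBFS; +8 dB make-up → -11 dBFS.
Stage 2: -11 dBFS is 5 dB over -16 dBFS; at 5:1 that becomes 1 dB over, giving -15 dBFS.

-15 dBFS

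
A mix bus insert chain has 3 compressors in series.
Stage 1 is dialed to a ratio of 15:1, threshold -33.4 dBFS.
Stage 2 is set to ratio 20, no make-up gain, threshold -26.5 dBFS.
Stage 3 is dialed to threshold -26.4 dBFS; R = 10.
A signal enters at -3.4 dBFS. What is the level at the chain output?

-31.4 dBFS

Stage 1: 30 dB above -33.4 dBFS, reduced 15:1 to 2 dB above → -31.4 dBFS.
Stage 2: below threshold (-31.4 ≤ -26.5); passes unchanged; output -31.4 dBFS.
Stage 3: -31.4 dBFS ≤ -26.4 dBFS, so stage 3 doesn't engage; output -31.4 dBFS.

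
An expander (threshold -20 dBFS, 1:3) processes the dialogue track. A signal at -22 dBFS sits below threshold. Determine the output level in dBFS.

-26 dBFS

The input is 2 dB below the -20 dBFS threshold.
A 1:3 expander multiplies undershoot by 3: 2 × 3 = 6 dB below threshold.
Output = -20 − 6 = -26 dBFS.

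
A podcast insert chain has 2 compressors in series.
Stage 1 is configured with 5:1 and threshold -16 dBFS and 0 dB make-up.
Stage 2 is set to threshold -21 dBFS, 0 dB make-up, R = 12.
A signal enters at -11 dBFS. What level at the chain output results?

-20.5 dBFS

Stage 1: overshoot 5 dB → 5/5 = 1 dB → -15 dBFS.
Stage 2: overshoot 6 dB → 6/12 = 0.5 dB → -20.5 dBFS.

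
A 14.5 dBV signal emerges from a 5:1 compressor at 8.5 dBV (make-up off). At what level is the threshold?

7 dBV

Let T be the threshold. Output overshoot = (input overshoot)/R, so 8.5 − T = (14.5 − T)/5.
5·(8.5 − T) = 14.5 − T → 4·T = 42.5 − 14.5 = 28.
T = 28/4 = 7 dBV.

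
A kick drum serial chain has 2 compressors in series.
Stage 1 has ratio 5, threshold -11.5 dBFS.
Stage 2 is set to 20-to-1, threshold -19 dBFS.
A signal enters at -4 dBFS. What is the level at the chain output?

Stage 1: overshoot 7.5 dB → 7.5/5 = 1.5 dB → -10 dBFS.
Stage 2: 9 dB above -19 dBFS, reduced 20:1 to 0.45 dB above → -18.55 dBFS.

-18.55 dBFS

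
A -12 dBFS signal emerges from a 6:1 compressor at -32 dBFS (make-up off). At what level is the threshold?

-36 dBFS

Let T be the threshold. Output overshoot = (input overshoot)/R, so -32 − T = (-12 − T)/6.
6·(-32 − T) = -12 − T → 5·T = -192 − (-12) = -180.
T = -180/5 = -36 dBFS.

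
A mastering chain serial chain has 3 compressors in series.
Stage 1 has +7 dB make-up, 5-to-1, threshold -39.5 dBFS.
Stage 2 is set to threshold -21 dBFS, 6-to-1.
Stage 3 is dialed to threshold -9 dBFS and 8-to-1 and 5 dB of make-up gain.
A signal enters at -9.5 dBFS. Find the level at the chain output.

Stage 1: -9.5 dBFS is 30 dB over -39.5 dBFS; at 5:1 that becomes 6 dB over, giving -33.5 dBFS; +7 dB make-up → -26.5 dBFS.
Stage 2: -26.5 dBFS ≤ -21 dBFS, so stage 2 doesn't engage; output -26.5 dBFS.
Stage 3: -26.5 dBFS ≤ -9 dBFS, so stage 3 doesn't engage; make-up brings it to -21.5 dBFS.

-21.5 dBFS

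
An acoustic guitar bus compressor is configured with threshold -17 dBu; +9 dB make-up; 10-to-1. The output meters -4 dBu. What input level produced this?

Stripping the +9 dB make-up gives -13 dBu at the gain stage.
The compressed level sits -13 − (-17) = 4 dB over threshold.
Undo the ratio: input overshoot = 4 × 10 = 40 dB, giving input = 23 dBu.

23 dBu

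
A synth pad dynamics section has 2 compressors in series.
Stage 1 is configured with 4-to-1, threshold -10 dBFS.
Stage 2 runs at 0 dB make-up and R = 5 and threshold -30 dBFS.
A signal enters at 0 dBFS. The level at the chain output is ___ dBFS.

-25.5 dBFS

Stage 1: 0 dBFS is 10 dB over -10 dBFS; at 4:1 that becomes 2.5 dB over, giving -7.5 dBFS.
Stage 2: 22.5 dB above -30 dBFS, reduced 5:1 to 4.5 dB above → -25.5 dBFS.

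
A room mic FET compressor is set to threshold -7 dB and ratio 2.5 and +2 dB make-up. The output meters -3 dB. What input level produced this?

-2 dB

Stripping the +2 dB make-up gives -5 dB at the gain stage.
Post-compression overshoot = -5 − (-7) = 2 dB.
Before 2.5:1 compression the overshoot was 2 × 2.5 = 5 dB, so input = -7 + 5 = -2 dB.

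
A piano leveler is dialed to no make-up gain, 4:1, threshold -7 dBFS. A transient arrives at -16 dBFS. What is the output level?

-16 dBFS is 9 dB below the -7 dBFS threshold, so no gain reduction is applied.
Output = input = -16 dBFS.

-16 dBFS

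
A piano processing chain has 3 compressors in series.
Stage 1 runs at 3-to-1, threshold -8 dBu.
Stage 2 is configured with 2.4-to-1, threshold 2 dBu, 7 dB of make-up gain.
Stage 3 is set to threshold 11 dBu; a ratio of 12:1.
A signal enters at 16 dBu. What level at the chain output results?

7 dBu

Stage 1: overshoot 24 dB → 24/3 = 8 dB → 0 dBu.
Stage 2: below threshold (0 ≤ 2); passes unchanged; make-up brings it to 7 dBu.
Stage 3: 7 dBu ≤ 11 dBu, so stage 3 doesn't engage; output 7 dBu.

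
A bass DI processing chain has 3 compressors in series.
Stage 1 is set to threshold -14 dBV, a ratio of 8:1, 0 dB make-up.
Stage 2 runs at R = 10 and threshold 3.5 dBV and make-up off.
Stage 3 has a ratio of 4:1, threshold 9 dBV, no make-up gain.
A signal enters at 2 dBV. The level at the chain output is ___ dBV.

Stage 1: 2 dBV is 16 dB over -14 dBV; at 8:1 that becomes 2 dB over, giving -12 dBV.
Stage 2: -12 dBV is at or below the 3.5 dBV threshold — no compression; output -12 dBV.
Stage 3: -12 dBV ≤ 9 dBV, so stage 3 doesn't engage; output -12 dBV.

-12 dBV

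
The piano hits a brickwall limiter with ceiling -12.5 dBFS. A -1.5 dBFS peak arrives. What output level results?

-12.5 dBFS

A brickwall limiter is an ∞:1 compressor: any input above the ceiling is clamped to -12.5 dBFS.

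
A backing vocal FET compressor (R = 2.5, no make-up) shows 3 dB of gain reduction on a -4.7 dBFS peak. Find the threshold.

-9.7 dBFS

Let T be the threshold. Output overshoot = (input overshoot)/R, so -7.7 − T = (-4.7 − T)/2.5.
2.5·(-7.7 − T) = -4.7 − T → 1.5·T = -19.25 − (-4.7) = -14.55.
T = -14.55/1.5 = -9.7 dBFS.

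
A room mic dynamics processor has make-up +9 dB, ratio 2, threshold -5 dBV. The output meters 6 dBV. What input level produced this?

Before make-up, the level was 6 − 9 = -3 dBV.
Post-compression overshoot = -3 − (-5) = 2 dB.
Before 2:1 compression the overshoot was 2 × 2 = 4 dB, so input = -5 + 4 = -1 dBV.

-1 dBV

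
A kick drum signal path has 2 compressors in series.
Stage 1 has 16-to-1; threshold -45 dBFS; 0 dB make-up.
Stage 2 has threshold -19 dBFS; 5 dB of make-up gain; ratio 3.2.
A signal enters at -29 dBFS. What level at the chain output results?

Stage 1: -29 dBFS is 16 dB over -45 dBFS; at 16:1 that becomes 1 dB over, giving -44 dBFS.
Stage 2: -44 dBFS is at or below the -19 dBFS threshold — no compression; make-up brings it to -39 dBFS.

-39 dBFS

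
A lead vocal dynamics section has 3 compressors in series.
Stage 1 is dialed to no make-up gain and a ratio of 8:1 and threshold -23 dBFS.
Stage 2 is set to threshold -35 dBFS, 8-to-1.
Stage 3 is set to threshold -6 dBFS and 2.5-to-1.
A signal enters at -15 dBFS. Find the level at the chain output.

-33.375 dBFS

Stage 1: 8 dB above -23 dBFS, reduced 8:1 to 1 dB above → -22 dBFS.
Stage 2: -22 dBFS is 13 dB over -35 dBFS; at 8:1 that becomes 1.625 dB over, giving -33.375 dBFS.
Stage 3: below threshold (-33.375 ≤ -6); passes unchanged; output -33.375 dBFS.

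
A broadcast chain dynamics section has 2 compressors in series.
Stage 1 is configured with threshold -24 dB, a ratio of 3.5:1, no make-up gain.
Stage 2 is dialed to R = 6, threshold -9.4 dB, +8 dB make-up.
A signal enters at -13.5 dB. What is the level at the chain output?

Stage 1: -13.5 dB is 10.5 dB over -24 dB; at 3.5:1 that becomes 3 dB over, giving -21 dB.
Stage 2: -21 dB is at or below the -9.4 dB threshold — no compression; make-up brings it to -13 dB.

-13 dB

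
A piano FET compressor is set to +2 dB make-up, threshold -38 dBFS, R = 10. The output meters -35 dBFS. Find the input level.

-28 dBFS

Before make-up, the level was -35 − 2 = -37 dBFS.
Post-compression overshoot = -37 − (-38) = 1 dB.
Before 10:1 compression the overshoot was 1 × 10 = 10 dB, so input = -38 + 10 = -28 dBFS.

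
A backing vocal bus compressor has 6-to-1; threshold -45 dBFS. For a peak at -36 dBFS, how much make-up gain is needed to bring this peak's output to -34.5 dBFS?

The peak compresses to -45 + 9/6 = -43.5 dBFS.
To reach -34.5 dBFS requires -34.5 − (-43.5) = 9 dB of make-up.

9 dB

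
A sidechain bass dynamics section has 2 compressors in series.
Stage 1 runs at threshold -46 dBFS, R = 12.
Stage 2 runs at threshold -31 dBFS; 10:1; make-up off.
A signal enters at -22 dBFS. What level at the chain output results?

-44 dBFS

Stage 1: -22 dBFS is 24 dB over -46 dBFS; at 12:1 that becomes 2 dB over, giving -44 dBFS.
Stage 2: -44 dBFS ≤ -31 dBFS, so stage 2 doesn't engage; output -44 dBFS.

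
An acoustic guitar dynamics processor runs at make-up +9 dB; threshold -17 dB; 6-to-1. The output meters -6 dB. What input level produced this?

-5 dB

Stripping the +9 dB make-up gives -15 dB at the gain stage.
That's 2 dB above the -17 dB threshold.
Before 6:1 compression the overshoot was 2 × 6 = 12 dB, so input = -17 + 12 = -5 dB.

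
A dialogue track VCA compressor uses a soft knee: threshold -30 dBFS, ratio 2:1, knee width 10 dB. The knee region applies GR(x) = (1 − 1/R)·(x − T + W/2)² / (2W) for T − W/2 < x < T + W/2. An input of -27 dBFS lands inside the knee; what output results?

x − T + W/2 = -27 − (-30) + 5 = 8.
GR = (1 − 1/2) × 8² / 20 = 0.5 × 64 / 20 = 1.6 dB.
Output = -27 − 1.6 = -28.6 dBFS.

-28.6 dBFS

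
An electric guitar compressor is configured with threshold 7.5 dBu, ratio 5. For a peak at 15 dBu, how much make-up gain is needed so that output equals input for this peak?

Without make-up, output = threshold + overshoot/5 = 7.5 + 1.5 = 9 dBu.
Gap to target: 6 dB.

6 dB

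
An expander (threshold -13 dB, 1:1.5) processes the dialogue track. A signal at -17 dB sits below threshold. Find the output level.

-19 dB

Undershoot = (-13) − (-17) = 4 dB.
At 1:1.5, that expands to 6 dB under threshold.
Output = -13 − 6 = -19 dB.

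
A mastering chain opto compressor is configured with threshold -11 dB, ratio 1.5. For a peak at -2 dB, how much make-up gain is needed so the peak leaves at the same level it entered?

Without make-up, output = threshold + overshoot/1.5 = -11 + 6 = -5 dB.
Gap to target: 3 dB.

3 dB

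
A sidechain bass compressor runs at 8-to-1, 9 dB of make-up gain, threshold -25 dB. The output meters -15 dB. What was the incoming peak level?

-17 dB

Before make-up, the level was -15 − 9 = -24 dB.
That's 1 dB above the -25 dB threshold.
Input overshoot = R × output overshoot = 8 dB → input = -25 + 8 = -17 dB.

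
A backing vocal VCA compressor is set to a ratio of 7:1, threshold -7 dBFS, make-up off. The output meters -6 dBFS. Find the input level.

That's 1 dB above the -7 dBFS threshold.
Before 7:1 compression the overshoot was 1 × 7 = 7 dB, so input = -7 + 7 = 0 dBFS.

0 dBFS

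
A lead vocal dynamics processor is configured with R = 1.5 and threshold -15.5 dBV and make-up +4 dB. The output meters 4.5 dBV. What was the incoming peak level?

Stripping the +4 dB make-up gives 0.5 dBV at the gain stage.
The compressed level sits 0.5 − (-15.5) = 16 dB over threshold.
Before 1.5:1 compression the overshoot was 16 × 1.5 = 24 dB, so input = -15.5 + 24 = 8.5 dBV.

8.5 dBV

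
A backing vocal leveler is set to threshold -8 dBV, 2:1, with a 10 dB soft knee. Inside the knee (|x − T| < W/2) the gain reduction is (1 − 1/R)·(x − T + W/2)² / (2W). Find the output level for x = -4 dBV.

-6.025 dBV

x − T + W/2 = -4 − (-8) + 5 = 9.
GR = (1 − 1/2) × 9² / 20 = 0.5 × 81 / 20 = 2.025 dB.
Output = -4 − 2.025 = -6.025 dBV.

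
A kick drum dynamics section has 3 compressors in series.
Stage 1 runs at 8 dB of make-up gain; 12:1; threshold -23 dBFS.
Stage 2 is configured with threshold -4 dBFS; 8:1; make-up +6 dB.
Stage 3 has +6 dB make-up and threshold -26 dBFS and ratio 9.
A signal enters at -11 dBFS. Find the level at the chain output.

-18 dBFS

Stage 1: 12 dB above -23 dBFS, reduced 12:1 to 1 dB above → -22 dBFS; +8 dB make-up → -14 dBFS.
Stage 2: -14 dBFS ≤ -4 dBFS, so stage 2 doesn't engage; make-up brings it to -8 dBFS.
Stage 3: 18 dB above -26 dBFS, reduced 9:1 to 2 dB above → -24 dBFS; +6 dB make-up → -18 dBFS.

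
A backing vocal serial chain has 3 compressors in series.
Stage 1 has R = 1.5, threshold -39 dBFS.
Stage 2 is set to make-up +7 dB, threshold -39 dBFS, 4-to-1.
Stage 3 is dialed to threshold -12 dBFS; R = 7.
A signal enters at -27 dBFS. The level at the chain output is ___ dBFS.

Stage 1: -27 dBFS is 12 dB over -39 dBFS; at 1.5:1 that becomes 8 dB over, giving -31 dBFS.
Stage 2: 8 dB above -39 dBFS, reduced 4:1 to 2 dB above → -37 dBFS; +7 dB make-up → -30 dBFS.
Stage 3: -30 dBFS is at or below the -12 dBFS threshold — no compression; output -30 dBFS.

-30 dBFS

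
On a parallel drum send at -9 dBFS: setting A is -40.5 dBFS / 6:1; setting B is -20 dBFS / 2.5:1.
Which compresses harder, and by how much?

A: GR = 31.5 − 31.5/6 = 26.25 dB.
B: GR = 11 − 11/2.5 = 6.6 dB.
A reduces 19.65 dB more.

A, by 19.65 dB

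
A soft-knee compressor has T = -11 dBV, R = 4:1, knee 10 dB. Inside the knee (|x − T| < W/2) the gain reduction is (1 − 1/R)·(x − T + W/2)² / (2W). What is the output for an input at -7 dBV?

x − T + W/2 = -7 − (-11) + 5 = 9.
GR = (1 − 1/4) × 9² / 20 = 0.75 × 81 / 20 = 3.0375 dB.
Output = -7 − 3.0375 = -10.0375 dBV.

-10.0375 dBV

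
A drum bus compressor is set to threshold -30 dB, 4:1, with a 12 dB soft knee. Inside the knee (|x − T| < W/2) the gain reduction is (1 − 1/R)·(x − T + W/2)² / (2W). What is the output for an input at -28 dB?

x − T + W/2 = -28 − (-30) + 6 = 8.
GR = (1 − 1/4) × 8² / 24 = 0.75 × 64 / 24 = 2 dB.
Output = -28 − 2 = -30 dB.

-30 dB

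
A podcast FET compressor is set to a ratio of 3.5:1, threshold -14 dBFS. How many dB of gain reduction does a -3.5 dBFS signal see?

Overshoot = -3.5 − (-14) = 10.5 dB.
At 3.5:1, output sits 10.5/3.5 = 3 dB above threshold.
GR = overshoot in − overshoot out = 10.5 − 3 = 7.5 dB.

7.5 dB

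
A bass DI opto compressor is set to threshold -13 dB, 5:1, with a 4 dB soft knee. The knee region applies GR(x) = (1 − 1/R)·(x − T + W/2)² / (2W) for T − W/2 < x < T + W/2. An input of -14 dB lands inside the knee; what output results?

x − T + W/2 = -14 − (-13) + 2 = 1.
GR = (1 − 1/5) × 1² / 8 = 0.8 × 1 / 8 = 0.1 dB.
Output = -14 − 0.1 = -14.1 dB.

-14.1 dB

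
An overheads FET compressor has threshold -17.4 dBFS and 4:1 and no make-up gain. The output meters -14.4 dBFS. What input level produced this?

The compressed level sits -14.4 − (-17.4) = 3 dB over threshold.
Input overshoot = R × output overshoot = 12 dB → input = -17.4 + 12 = -5.4 dBFS.

-5.4 dBFS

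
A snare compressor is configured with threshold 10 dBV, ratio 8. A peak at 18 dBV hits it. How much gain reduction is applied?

7 dB

The signal is 8 dB above threshold.
A 8:1 ratio leaves 1 dB of that excess.
So the signal is attenuated by 8 − 1 = 7 dB.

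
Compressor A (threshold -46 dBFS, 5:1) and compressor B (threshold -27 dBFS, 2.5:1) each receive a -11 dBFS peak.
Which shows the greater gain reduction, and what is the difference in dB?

A, by 18.4 dB

A: overshoot 35 dB → output overshoot 7 dB → GR 28 dB.
B: overshoot 16 dB → output overshoot 6.4 dB → GR 9.6 dB.
A applies 18.4 dB more gain reduction.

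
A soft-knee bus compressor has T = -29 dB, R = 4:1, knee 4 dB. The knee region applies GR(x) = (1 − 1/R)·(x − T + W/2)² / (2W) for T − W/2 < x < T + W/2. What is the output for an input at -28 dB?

-28.84375 dB

x − T + W/2 = -28 − (-29) + 2 = 3.
GR = (1 − 1/4) × 3² / 8 = 0.75 × 9 / 8 = 0.84375 dB.
Output = -28 − 0.84375 = -28.84375 dB.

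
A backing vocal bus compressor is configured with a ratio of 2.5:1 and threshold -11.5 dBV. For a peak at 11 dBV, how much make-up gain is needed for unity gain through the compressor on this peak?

Without make-up, output = threshold + overshoot/2.5 = -11.5 + 9 = -2.5 dBV.
Gap to target: 13.5 dB.

13.5 dB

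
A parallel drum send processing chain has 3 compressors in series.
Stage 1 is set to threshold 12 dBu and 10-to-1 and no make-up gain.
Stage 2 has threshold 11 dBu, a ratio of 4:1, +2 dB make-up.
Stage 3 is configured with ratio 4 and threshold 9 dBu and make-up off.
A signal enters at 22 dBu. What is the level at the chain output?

10.125 dBu

Stage 1: 22 dBu is 10 dB over 12 dBu; at 10:1 that becomes 1 dB over, giving 13 dBu.
Stage 2: 13 dBu is 2 dB over 11 dBu; at 4:1 that becomes 0.5 dB over, giving 11.5 dBu; +2 dB make-up → 13.5 dBu.
Stage 3: overshoot 4.5 dB → 4.5/4 = 1.125 dB → 10.125 dBu.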